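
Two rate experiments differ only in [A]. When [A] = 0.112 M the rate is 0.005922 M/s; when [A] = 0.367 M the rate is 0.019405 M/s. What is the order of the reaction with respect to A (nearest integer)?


Rate is proportional to [A]^n, so rate2/rate1 = ([A]2/[A]1)^n. Take logs to solve for n.
rate2/rate1 = 0.019405 / 0.005922 = 3.2768
[A]2/[A]1 = 0.367 / 0.112 = 3.2768
n = ln(3.2768) / ln(3.2768) = 1.0
Nearest integer order:

1


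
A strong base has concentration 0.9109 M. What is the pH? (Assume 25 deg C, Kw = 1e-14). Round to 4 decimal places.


A strong base dissociates completely, so [OH-] equals the given concentration.
pOH = -log10([OH-]) = -log10(0.9109) = 0.040529
pH = 14 - pOH = 14 - 0.040529
pH = 13.959471, rounded to 4 dp:

13.9595


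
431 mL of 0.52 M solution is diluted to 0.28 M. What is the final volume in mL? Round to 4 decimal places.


Dilution: M1*V1 = M2*V2, solve for V2.
V2 = M1*V1 / M2
V2 = 0.52 * 431 / 0.28
V2 = 224.12 / 0.28
V2 = 800.42857143 mL, rounded to 4 dp:

800.4286 mL


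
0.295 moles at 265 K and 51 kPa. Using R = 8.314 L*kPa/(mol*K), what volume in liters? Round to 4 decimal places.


PV = nRT, solve for V = nRT / P.
nRT = 0.295 * 8.314 * 265 = 649.947
V = 649.947 / 51
V = 12.74405882 L, rounded to 4 dp:

12.7441 L


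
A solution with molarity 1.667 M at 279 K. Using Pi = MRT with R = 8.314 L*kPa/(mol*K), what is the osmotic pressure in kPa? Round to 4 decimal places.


Osmotic pressure (van't Hoff): Pi = M*R*T.
RT = 8.314 * 279 = 2319.606
Pi = 1.667 * 2319.606
Pi = 3866.783202 kPa, rounded to 4 dp:

3866.7832 kPa


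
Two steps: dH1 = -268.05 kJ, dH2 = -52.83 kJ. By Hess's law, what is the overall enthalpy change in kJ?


Hess's law: enthalpy is a state function, so add the step enthalpies.
dH_total = dH1 + dH2 = -268.05 + (-52.83)
dH_total = -320.88 kJ:

-320.88 kJ


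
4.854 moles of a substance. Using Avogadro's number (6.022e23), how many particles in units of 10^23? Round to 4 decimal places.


N = n * NA, then divide by 1e23 for the requested units.
N / 1e23 = n * 6.022
N / 1e23 = 4.854 * 6.022
N / 1e23 = 29.230788, rounded to 4 dp:

29.2308


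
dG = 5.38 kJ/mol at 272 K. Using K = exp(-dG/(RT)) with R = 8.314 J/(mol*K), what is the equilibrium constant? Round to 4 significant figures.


dG is in kJ/mol; multiply by 1000 to match R in J/(mol*K).
RT = 8.314 * 272 = 2261.408 J/mol
exponent = -dG*1000 / (RT) = -(5.38*1000) / 2261.408 = -2.3790488
K = exp(-2.3790488)
K = 0.092638654, rounded to 4 significant figures:

0.09264


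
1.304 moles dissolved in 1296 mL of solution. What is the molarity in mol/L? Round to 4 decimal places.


Convert volume to liters: V_L = V_mL / 1000.
V_L = 1296 / 1000 = 1.296 L
M = n / V_L = 1.304 / 1.296
M = 1.00617284 mol/L, rounded to 4 dp:

1.0062 mol/L


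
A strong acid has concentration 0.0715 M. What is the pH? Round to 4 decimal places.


A strong acid dissociates completely, so [H+] equals the given concentration.
pH = -log10([H+]) = -log10(0.0715)
pH = 1.14569396, rounded to 4 dp:

1.1457


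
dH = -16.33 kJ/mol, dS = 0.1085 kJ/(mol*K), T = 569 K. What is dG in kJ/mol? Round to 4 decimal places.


Gibbs: dG = dH - T*dS (consistent units, dS already in kJ/(mol*K)).
T*dS = 569 * 0.1085 = 61.7365
dG = -16.33 - (61.7365)
dG = -78.0665 kJ/mol, rounded to 4 dp:

-78.0665 kJ/mol


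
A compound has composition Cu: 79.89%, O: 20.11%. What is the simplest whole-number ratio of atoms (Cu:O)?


Assume 100 g of compound, divide each mass% by atomic mass to get moles, then normalize by the smallest to get a raw atom ratio.
Moles per 100 g: Cu: 79.89/63.546 = 1.2572, O: 20.11/15.999 = 1.257
Raw ratio (divide by min = 1.257): Cu: 1.0, O: 1.0
Multiply by 1 to clear fractions: Cu: 1.0 ~= 1, O: 1.0 ~= 1
Reduce by GCD to get the simplest whole-number ratio:

1:1


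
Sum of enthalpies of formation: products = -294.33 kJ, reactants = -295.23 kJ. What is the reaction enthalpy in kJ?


dH_rxn = sum(dH_f products) - sum(dH_f reactants)
dH_rxn = -294.33 - (-295.23)
dH_rxn = 0.9 kJ:

0.90 kJ


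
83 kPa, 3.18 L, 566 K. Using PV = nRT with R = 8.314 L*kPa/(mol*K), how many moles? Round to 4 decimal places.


PV = nRT, solve for n = PV / (RT).
PV = 83 * 3.18 = 263.94
RT = 8.314 * 566 = 4705.724
n = 263.94 / 4705.724
n = 0.05608914 mol, rounded to 4 dp:

0.0561 mol


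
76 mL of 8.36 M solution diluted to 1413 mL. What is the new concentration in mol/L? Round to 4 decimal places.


Dilution: M1*V1 = M2*V2, solve for M2.
M2 = M1*V1 / V2
M2 = 8.36 * 76 / 1413
M2 = 635.36 / 1413
M2 = 0.44965322 mol/L, rounded to 4 dp:

0.4497 mol/L


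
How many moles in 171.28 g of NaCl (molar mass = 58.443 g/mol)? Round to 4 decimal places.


n = mass / M
n = 171.28 / 58.443
n = 2.93071882 mol, rounded to 4 dp:

2.9307 mol


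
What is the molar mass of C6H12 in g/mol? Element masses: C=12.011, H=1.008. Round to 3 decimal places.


M = sum(count * atomic_mass) over atoms.
M = 6*12.011 + 12*1.008
M = 72.066 + 12.096
M = 84.162 g/mol, rounded to 3 dp:

84.162 g/mol


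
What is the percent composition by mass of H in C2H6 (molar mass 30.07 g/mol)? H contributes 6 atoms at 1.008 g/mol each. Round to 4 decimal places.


pct = 100 * (n_elem * M_elem) / M_total
mass_contribution = 6 * 1.008 = 6.048 g/mol
pct = 100 * 6.048 / 30.07
pct = 20.1130695 %, rounded to 4 dp:

20.1131 %


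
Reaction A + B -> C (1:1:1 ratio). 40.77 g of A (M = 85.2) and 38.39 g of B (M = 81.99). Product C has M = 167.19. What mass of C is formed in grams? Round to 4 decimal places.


Find moles of each reactant; the smaller value is the limiting reagent in a 1:1:1 reaction, so moles_C equals moles of the limiter.
n_A = mass_A / M_A = 40.77 / 85.2 = 0.478521 mol
n_B = mass_B / M_B = 38.39 / 81.99 = 0.468228 mol
Limiting reagent: B (smaller), n_limiting = 0.468228 mol
mass_C = n_limiting * M_C = 0.468228 * 167.19
mass_C = 78.28303932 g, rounded to 4 dp:

78.2830 g


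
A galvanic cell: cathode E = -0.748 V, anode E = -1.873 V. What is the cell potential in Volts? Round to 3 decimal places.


Standard cell potential: E_cell = E_cathode - E_anode.
E_cell = -0.748 - (-1.873)
E_cell = 1.125 V, rounded to 3 dp:

1.125 V


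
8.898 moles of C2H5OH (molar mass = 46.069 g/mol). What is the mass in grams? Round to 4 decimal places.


mass = n * M
mass = 8.898 * 46.069
mass = 409.921962 g, rounded to 4 dp:

409.9220 g


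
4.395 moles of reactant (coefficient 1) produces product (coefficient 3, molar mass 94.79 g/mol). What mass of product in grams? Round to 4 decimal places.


Use the coefficient ratio to convert reactant moles to product moles, then multiply by the product's molar mass.
moles_P = moles_R * (coeff_P / coeff_R) = 4.395 * (3/1) = 13.185
mass_P = moles_P * M_P = 13.185 * 94.79
mass_P = 1249.80615 g, rounded to 4 dp:

1249.8062 g


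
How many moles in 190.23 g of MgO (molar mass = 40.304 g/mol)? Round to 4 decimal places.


n = mass / M
n = 190.23 / 40.304
n = 4.71987892 mol, rounded to 4 dp:

4.7199 mol


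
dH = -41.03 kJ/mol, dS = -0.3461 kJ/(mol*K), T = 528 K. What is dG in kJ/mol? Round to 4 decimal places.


Gibbs: dG = dH - T*dS (consistent units, dS already in kJ/(mol*K)).
T*dS = 528 * -0.3461 = -182.7408
dG = -41.03 - (-182.7408)
dG = 141.7108 kJ/mol, rounded to 4 dp:

141.7108 kJ/mol


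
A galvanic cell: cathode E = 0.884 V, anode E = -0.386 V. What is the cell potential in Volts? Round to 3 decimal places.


Standard cell potential: E_cell = E_cathode - E_anode.
E_cell = 0.884 - (-0.386)
E_cell = 1.27 V, rounded to 3 dp:

1.270 V


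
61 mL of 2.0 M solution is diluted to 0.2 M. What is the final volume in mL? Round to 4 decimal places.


Dilution: M1*V1 = M2*V2, solve for V2.
V2 = M1*V1 / M2
V2 = 2.0 * 61 / 0.2
V2 = 122.0 / 0.2
V2 = 610.0 mL, rounded to 4 dp:

610.0000 mL


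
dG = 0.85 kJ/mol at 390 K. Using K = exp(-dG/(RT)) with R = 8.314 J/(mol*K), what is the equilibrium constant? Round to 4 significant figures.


dG is in kJ/mol; multiply by 1000 to match R in J/(mol*K).
RT = 8.314 * 390 = 3242.46 J/mol
exponent = -dG*1000 / (RT) = -(0.85*1000) / 3242.46 = -0.26214664
K = exp(-0.26214664)
K = 0.76939819, rounded to 4 significant figures:

0.7694


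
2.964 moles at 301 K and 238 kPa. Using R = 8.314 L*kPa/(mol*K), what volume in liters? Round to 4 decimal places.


PV = nRT, solve for V = nRT / P.
nRT = 2.964 * 8.314 * 301 = 7417.4515
V = 7417.4515 / 238
V = 31.16576261 L, rounded to 4 dp:

31.1658 L


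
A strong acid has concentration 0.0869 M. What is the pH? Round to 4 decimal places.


A strong acid dissociates completely, so [H+] equals the given concentration.
pH = -log10([H+]) = -log10(0.0869)
pH = 1.06098022, rounded to 4 dp:

1.0610


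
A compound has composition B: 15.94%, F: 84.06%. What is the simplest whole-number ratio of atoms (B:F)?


Assume 100 g of compound, divide each mass% by atomic mass to get moles, then normalize by the smallest to get a raw atom ratio.
Moles per 100 g: B: 15.94/10.81 = 1.4746, F: 84.06/18.998 = 4.4247
Raw ratio (divide by min = 1.4746): B: 1.0, F: 3.001
Multiply by 1 to clear fractions: B: 1.0 ~= 1, F: 3.001 ~= 3
Reduce by GCD to get the simplest whole-number ratio:

1:3


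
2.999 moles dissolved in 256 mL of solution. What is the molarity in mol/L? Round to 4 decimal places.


Convert volume to liters: V_L = V_mL / 1000.
V_L = 256 / 1000 = 0.256 L
M = n / V_L = 2.999 / 0.256
M = 11.71484375 mol/L, rounded to 4 dp:

11.7148 mol/L


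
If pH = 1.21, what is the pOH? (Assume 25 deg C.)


At 25 deg C, pH + pOH = 14.
pOH = 14 - pH = 14 - 1.21
pOH = 12.79:

12.79


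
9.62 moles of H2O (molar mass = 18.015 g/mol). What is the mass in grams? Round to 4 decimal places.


mass = n * M
mass = 9.62 * 18.015
mass = 173.3043 g, rounded to 4 dp:

173.3043 g


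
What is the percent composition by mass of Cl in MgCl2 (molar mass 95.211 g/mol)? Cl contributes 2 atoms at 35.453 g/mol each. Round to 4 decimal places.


pct = 100 * (n_elem * M_elem) / M_total
mass_contribution = 2 * 35.453 = 70.906 g/mol
pct = 100 * 70.906 / 95.211
pct = 74.47248742 %, rounded to 4 dp:

74.4725 %


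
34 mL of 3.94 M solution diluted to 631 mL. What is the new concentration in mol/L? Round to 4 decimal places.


Dilution: M1*V1 = M2*V2, solve for M2.
M2 = M1*V1 / V2
M2 = 3.94 * 34 / 631
M2 = 133.96 / 631
M2 = 0.21229794 mol/L, rounded to 4 dp:

0.2123 mol/L


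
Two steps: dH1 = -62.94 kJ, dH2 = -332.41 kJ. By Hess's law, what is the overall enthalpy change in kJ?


Hess's law: enthalpy is a state function, so add the step enthalpies.
dH_total = dH1 + dH2 = -62.94 + (-332.41)
dH_total = -395.35 kJ:

-395.35 kJ


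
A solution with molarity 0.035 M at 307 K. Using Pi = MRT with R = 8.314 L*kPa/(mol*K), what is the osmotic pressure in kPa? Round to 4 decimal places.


Osmotic pressure (van't Hoff): Pi = M*R*T.
RT = 8.314 * 307 = 2552.398
Pi = 0.035 * 2552.398
Pi = 89.33393 kPa, rounded to 4 dp:

89.3339 kPa


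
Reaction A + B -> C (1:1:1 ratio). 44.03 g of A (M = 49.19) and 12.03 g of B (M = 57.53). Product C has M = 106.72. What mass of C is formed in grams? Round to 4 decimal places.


Find moles of each reactant; the smaller value is the limiting reagent in a 1:1:1 reaction, so moles_C equals moles of the limiter.
n_A = mass_A / M_A = 44.03 / 49.19 = 0.895101 mol
n_B = mass_B / M_B = 12.03 / 57.53 = 0.209108 mol
Limiting reagent: B (smaller), n_limiting = 0.209108 mol
mass_C = n_limiting * M_C = 0.209108 * 106.72
mass_C = 22.31600576 g, rounded to 4 dp:

22.3160 g


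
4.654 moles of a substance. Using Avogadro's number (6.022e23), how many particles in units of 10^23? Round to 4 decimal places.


N = n * NA, then divide by 1e23 for the requested units.
N / 1e23 = n * 6.022
N / 1e23 = 4.654 * 6.022
N / 1e23 = 28.026388, rounded to 4 dp:

28.0264


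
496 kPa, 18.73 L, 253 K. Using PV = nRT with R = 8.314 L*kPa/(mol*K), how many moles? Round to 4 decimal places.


PV = nRT, solve for n = PV / (RT).
PV = 496 * 18.73 = 9290.08
RT = 8.314 * 253 = 2103.442
n = 9290.08 / 2103.442
n = 4.41660859 mol, rounded to 4 dp:

4.4166 mol


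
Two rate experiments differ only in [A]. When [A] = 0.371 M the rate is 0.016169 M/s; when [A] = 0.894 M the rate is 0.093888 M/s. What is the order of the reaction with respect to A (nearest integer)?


Rate is proportional to [A]^n, so rate2/rate1 = ([A]2/[A]1)^n. Take logs to solve for n.
rate2/rate1 = 0.093888 / 0.016169 = 5.8067
[A]2/[A]1 = 0.894 / 0.371 = 2.4097
n = ln(5.8067) / ln(2.4097) = 2.0
Nearest integer order:

2


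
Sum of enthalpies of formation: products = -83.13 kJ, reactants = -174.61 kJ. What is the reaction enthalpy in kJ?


dH_rxn = sum(dH_f products) - sum(dH_f reactants)
dH_rxn = -83.13 - (-174.61)
dH_rxn = 91.48 kJ:

91.48 kJ


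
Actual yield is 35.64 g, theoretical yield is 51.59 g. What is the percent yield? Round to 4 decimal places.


% yield = 100 * actual / theoretical
% yield = 100 * 35.64 / 51.59
% yield = 69.08315565 %, rounded to 4 dp:

69.0832 %


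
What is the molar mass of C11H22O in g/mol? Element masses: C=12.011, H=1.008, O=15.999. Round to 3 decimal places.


M = sum(count * atomic_mass) over atoms.
M = 11*12.011 + 22*1.008 + 1*15.999
M = 132.121 + 22.176 + 15.999
M = 170.296 g/mol, rounded to 3 dp:

170.296 g/mol


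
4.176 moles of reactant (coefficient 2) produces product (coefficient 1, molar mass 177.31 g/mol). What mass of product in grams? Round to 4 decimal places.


Use the coefficient ratio to convert reactant moles to product moles, then multiply by the product's molar mass.
moles_P = moles_R * (coeff_P / coeff_R) = 4.176 * (1/2) = 2.088
mass_P = moles_P * M_P = 2.088 * 177.31
mass_P = 370.22328 g, rounded to 4 dp:

370.2233 g


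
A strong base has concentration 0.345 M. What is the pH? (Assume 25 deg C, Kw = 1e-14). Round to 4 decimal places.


A strong base dissociates completely, so [OH-] equals the given concentration.
pOH = -log10([OH-]) = -log10(0.345) = 0.462181
pH = 14 - pOH = 14 - 0.462181
pH = 13.537819, rounded to 4 dp:

13.5378


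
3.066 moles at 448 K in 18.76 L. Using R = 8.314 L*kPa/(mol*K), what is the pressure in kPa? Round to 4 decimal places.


PV = nRT, solve for P = nRT / V.
nRT = 3.066 * 8.314 * 448 = 11419.8444
P = 11419.8444 / 18.76
P = 608.73371002 kPa, rounded to 4 dp:

608.7337 kPa


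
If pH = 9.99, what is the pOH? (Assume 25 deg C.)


At 25 deg C, pH + pOH = 14.
pOH = 14 - pH = 14 - 9.99
pOH = 4.01:

4.01


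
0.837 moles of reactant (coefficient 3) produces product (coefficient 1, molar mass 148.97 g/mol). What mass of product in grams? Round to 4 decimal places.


Use the coefficient ratio to convert reactant moles to product moles, then multiply by the product's molar mass.
moles_P = moles_R * (coeff_P / coeff_R) = 0.837 * (1/3) = 0.279
mass_P = moles_P * M_P = 0.279 * 148.97
mass_P = 41.56263 g, rounded to 4 dp:

41.5626 g


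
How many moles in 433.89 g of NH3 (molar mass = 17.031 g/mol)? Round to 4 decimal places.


n = mass / M
n = 433.89 / 17.031
n = 25.47648406 mol, rounded to 4 dp:

25.4765 mol


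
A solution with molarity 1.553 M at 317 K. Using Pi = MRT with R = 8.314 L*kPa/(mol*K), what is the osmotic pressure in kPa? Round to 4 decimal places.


Osmotic pressure (van't Hoff): Pi = M*R*T.
RT = 8.314 * 317 = 2635.538
Pi = 1.553 * 2635.538
Pi = 4092.990514 kPa, rounded to 4 dp:

4092.9905 kPa


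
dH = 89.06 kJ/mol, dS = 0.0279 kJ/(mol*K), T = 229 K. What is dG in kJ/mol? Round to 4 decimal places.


Gibbs: dG = dH - T*dS (consistent units, dS already in kJ/(mol*K)).
T*dS = 229 * 0.0279 = 6.3891
dG = 89.06 - (6.3891)
dG = 82.6709 kJ/mol, rounded to 4 dp:

82.6709 kJ/mol


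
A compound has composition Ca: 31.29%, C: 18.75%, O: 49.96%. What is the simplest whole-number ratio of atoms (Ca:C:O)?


Assume 100 g of compound, divide each mass% by atomic mass to get moles, then normalize by the smallest to get a raw atom ratio.
Moles per 100 g: Ca: 31.29/40.078 = 0.7807, C: 18.75/12.011 = 1.5611, O: 49.96/15.999 = 3.1227
Raw ratio (divide by min = 0.7807): Ca: 1.0, C: 2.0, O: 4.0
Multiply by 1 to clear fractions: Ca: 1.0 ~= 1, C: 2.0 ~= 2, O: 4.0 ~= 4
Reduce by GCD to get the simplest whole-number ratio:

1:2:4


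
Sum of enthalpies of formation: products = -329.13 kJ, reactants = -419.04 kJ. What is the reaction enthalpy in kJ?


dH_rxn = sum(dH_f products) - sum(dH_f reactants)
dH_rxn = -329.13 - (-419.04)
dH_rxn = 89.91 kJ:

89.91 kJ


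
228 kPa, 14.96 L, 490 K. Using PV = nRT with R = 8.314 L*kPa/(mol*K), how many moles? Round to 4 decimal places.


PV = nRT, solve for n = PV / (RT).
PV = 228 * 14.96 = 3410.88
RT = 8.314 * 490 = 4073.86
n = 3410.88 / 4073.86
n = 0.83725999 mol, rounded to 4 dp:

0.8373 mol


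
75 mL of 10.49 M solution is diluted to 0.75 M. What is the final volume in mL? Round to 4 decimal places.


Dilution: M1*V1 = M2*V2, solve for V2.
V2 = M1*V1 / M2
V2 = 10.49 * 75 / 0.75
V2 = 786.75 / 0.75
V2 = 1049.0 mL, rounded to 4 dp:

1049.0000 mL


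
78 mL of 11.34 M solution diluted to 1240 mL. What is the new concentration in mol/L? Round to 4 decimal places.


Dilution: M1*V1 = M2*V2, solve for M2.
M2 = M1*V1 / V2
M2 = 11.34 * 78 / 1240
M2 = 884.52 / 1240
M2 = 0.71332258 mol/L, rounded to 4 dp:

0.7133 mol/L


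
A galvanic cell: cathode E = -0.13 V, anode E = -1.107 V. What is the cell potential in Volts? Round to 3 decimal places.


Standard cell potential: E_cell = E_cathode - E_anode.
E_cell = -0.13 - (-1.107)
E_cell = 0.977 V, rounded to 3 dp:

0.977 V


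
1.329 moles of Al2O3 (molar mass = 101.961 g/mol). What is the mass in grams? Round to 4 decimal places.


mass = n * M
mass = 1.329 * 101.961
mass = 135.506169 g, rounded to 4 dp:

135.5062 g


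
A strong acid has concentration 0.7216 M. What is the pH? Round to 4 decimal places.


A strong acid dissociates completely, so [H+] equals the given concentration.
pH = -log10([H+]) = -log10(0.7216)
pH = 0.14170348, rounded to 4 dp:

0.1417


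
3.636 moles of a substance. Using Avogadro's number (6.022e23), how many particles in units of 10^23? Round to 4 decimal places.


N = n * NA, then divide by 1e23 for the requested units.
N / 1e23 = n * 6.022
N / 1e23 = 3.636 * 6.022
N / 1e23 = 21.895992, rounded to 4 dp:

21.8960


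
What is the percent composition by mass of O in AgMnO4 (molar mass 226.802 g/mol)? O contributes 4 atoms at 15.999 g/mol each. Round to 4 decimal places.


pct = 100 * (n_elem * M_elem) / M_total
mass_contribution = 4 * 15.999 = 63.996 g/mol
pct = 100 * 63.996 / 226.802
pct = 28.21668239 %, rounded to 4 dp:

28.2167 %


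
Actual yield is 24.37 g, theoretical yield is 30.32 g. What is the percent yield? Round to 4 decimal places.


% yield = 100 * actual / theoretical
% yield = 100 * 24.37 / 30.32
% yield = 80.37598945 %, rounded to 4 dp:

80.3760 %


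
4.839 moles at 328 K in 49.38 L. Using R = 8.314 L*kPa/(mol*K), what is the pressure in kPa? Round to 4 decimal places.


PV = nRT, solve for P = nRT / V.
nRT = 4.839 * 8.314 * 328 = 13195.9143
P = 13195.9143 / 49.38
P = 267.23196233 kPa, rounded to 4 dp:

267.2320 kPa


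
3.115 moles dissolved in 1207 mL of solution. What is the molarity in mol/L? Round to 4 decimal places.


Convert volume to liters: V_L = V_mL / 1000.
V_L = 1207 / 1000 = 1.207 L
M = n / V_L = 3.115 / 1.207
M = 2.58077879 mol/L, rounded to 4 dp:

2.5808 mol/L


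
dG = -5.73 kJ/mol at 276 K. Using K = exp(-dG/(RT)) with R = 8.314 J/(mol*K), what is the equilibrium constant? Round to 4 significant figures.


dG is in kJ/mol; multiply by 1000 to match R in J/(mol*K).
RT = 8.314 * 276 = 2294.664 J/mol
exponent = -dG*1000 / (RT) = -(-5.73*1000) / 2294.664 = 2.49709761
K = exp(2.49709761)
K = 12.147187, rounded to 4 significant figures:

12.15


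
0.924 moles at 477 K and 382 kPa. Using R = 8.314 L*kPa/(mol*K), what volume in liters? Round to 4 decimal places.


PV = nRT, solve for V = nRT / P.
nRT = 0.924 * 8.314 * 477 = 3664.3789
V = 3664.3789 / 382
V = 9.59261492 L, rounded to 4 dp:

9.5926 L


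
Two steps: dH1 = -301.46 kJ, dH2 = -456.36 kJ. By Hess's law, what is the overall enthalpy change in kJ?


Hess's law: enthalpy is a state function, so add the step enthalpies.
dH_total = dH1 + dH2 = -301.46 + (-456.36)
dH_total = -757.82 kJ:

-757.82 kJ


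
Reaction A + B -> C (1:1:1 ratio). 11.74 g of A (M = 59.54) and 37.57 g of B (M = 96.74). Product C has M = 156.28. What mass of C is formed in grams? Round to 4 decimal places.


Find moles of each reactant; the smaller value is the limiting reagent in a 1:1:1 reaction, so moles_C equals moles of the limiter.
n_A = mass_A / M_A = 11.74 / 59.54 = 0.197178 mol
n_B = mass_B / M_B = 37.57 / 96.74 = 0.388361 mol
Limiting reagent: A (smaller), n_limiting = 0.197178 mol
mass_C = n_limiting * M_C = 0.197178 * 156.28
mass_C = 30.81497784 g, rounded to 4 dp:

30.8150 g


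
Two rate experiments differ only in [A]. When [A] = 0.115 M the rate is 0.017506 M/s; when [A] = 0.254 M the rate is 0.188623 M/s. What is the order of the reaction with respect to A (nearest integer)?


Rate is proportional to [A]^n, so rate2/rate1 = ([A]2/[A]1)^n. Take logs to solve for n.
rate2/rate1 = 0.188623 / 0.017506 = 10.7748
[A]2/[A]1 = 0.254 / 0.115 = 2.2087
n = ln(10.7748) / ln(2.2087) = 3.0
Nearest integer order:

3


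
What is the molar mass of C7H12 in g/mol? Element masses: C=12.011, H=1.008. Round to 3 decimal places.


M = sum(count * atomic_mass) over atoms.
M = 7*12.011 + 12*1.008
M = 84.077 + 12.096
M = 96.173 g/mol, rounded to 3 dp:

96.173 g/mol


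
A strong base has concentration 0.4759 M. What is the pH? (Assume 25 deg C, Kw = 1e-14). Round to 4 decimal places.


A strong base dissociates completely, so [OH-] equals the given concentration.
pOH = -log10([OH-]) = -log10(0.4759) = 0.322484
pH = 14 - pOH = 14 - 0.322484
pH = 13.677516, rounded to 4 dp:

13.6775


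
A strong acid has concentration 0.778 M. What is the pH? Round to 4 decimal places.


A strong acid dissociates completely, so [H+] equals the given concentration.
pH = -log10([H+]) = -log10(0.778)
pH = 0.1090204, rounded to 4 dp:

0.1090


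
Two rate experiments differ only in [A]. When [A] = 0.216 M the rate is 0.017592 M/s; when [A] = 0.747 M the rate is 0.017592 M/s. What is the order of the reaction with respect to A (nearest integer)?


Rate is proportional to [A]^n, so rate2/rate1 = ([A]2/[A]1)^n. Take logs to solve for n.
rate2/rate1 = 0.017592 / 0.017592 = 1.0
[A]2/[A]1 = 0.747 / 0.216 = 3.4583
n = ln(1.0) / ln(3.4583) = 0.0
Nearest integer order:

0


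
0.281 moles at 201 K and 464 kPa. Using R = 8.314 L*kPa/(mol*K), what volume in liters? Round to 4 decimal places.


PV = nRT, solve for V = nRT / P.
nRT = 0.281 * 8.314 * 201 = 469.583
V = 469.583 / 464
V = 1.01203233 L, rounded to 4 dp:

1.0120 L


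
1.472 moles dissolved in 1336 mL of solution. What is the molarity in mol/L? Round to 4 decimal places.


Convert volume to liters: V_L = V_mL / 1000.
V_L = 1336 / 1000 = 1.336 L
M = n / V_L = 1.472 / 1.336
M = 1.10179641 mol/L, rounded to 4 dp:

1.1018 mol/L


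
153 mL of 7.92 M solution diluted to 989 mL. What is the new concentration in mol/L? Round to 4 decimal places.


Dilution: M1*V1 = M2*V2, solve for M2.
M2 = M1*V1 / V2
M2 = 7.92 * 153 / 989
M2 = 1211.76 / 989
M2 = 1.22523761 mol/L, rounded to 4 dp:

1.2252 mol/L


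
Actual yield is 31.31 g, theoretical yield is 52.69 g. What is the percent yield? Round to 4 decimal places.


% yield = 100 * actual / theoretical
% yield = 100 * 31.31 / 52.69
% yield = 59.42304043 %, rounded to 4 dp:

59.4230 %


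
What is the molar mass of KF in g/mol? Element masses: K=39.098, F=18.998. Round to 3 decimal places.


M = sum(count * atomic_mass) over atoms.
M = 1*39.098 + 1*18.998
M = 39.098 + 18.998
M = 58.096 g/mol, rounded to 3 dp:

58.096 g/mol


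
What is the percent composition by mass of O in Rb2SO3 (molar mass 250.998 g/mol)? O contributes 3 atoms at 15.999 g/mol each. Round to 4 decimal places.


pct = 100 * (n_elem * M_elem) / M_total
mass_contribution = 3 * 15.999 = 47.997 g/mol
pct = 100 * 47.997 / 250.998
pct = 19.12246313 %, rounded to 4 dp:

19.1225 %


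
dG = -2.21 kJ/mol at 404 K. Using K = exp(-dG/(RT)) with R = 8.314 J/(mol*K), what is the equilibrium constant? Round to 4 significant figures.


dG is in kJ/mol; multiply by 1000 to match R in J/(mol*K).
RT = 8.314 * 404 = 3358.856 J/mol
exponent = -dG*1000 / (RT) = -(-2.21*1000) / 3358.856 = 0.65796212
K = exp(0.65796212)
K = 1.9308535, rounded to 4 significant figures:

1.931


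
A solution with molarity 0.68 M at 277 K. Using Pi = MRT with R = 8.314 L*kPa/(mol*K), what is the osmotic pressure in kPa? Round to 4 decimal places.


Osmotic pressure (van't Hoff): Pi = M*R*T.
RT = 8.314 * 277 = 2302.978
Pi = 0.68 * 2302.978
Pi = 1566.02504 kPa, rounded to 4 dp:

1566.0250 kPa


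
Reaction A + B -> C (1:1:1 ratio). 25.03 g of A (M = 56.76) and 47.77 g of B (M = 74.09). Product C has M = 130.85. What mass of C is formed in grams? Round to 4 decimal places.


Find moles of each reactant; the smaller value is the limiting reagent in a 1:1:1 reaction, so moles_C equals moles of the limiter.
n_A = mass_A / M_A = 25.03 / 56.76 = 0.44098 mol
n_B = mass_B / M_B = 47.77 / 74.09 = 0.644756 mol
Limiting reagent: A (smaller), n_limiting = 0.44098 mol
mass_C = n_limiting * M_C = 0.44098 * 130.85
mass_C = 57.702233 g, rounded to 4 dp:

57.7022 g


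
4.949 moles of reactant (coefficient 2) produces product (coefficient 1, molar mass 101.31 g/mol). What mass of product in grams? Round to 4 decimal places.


Use the coefficient ratio to convert reactant moles to product moles, then multiply by the product's molar mass.
moles_P = moles_R * (coeff_P / coeff_R) = 4.949 * (1/2) = 2.4745
mass_P = moles_P * M_P = 2.4745 * 101.31
mass_P = 250.691595 g, rounded to 4 dp:

250.6916 g


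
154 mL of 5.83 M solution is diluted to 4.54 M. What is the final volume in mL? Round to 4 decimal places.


Dilution: M1*V1 = M2*V2, solve for V2.
V2 = M1*V1 / M2
V2 = 5.83 * 154 / 4.54
V2 = 897.82 / 4.54
V2 = 197.75770925 mL, rounded to 4 dp:

197.7577 mL


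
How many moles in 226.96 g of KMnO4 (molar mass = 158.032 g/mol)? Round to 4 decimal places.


n = mass / M
n = 226.96 / 158.032
n = 1.43616483 mol, rounded to 4 dp:

1.4362 mol


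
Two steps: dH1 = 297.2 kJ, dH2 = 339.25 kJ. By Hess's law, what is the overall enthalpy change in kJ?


Hess's law: enthalpy is a state function, so add the step enthalpies.
dH_total = dH1 + dH2 = 297.2 + (339.25)
dH_total = 636.45 kJ:

636.45 kJ


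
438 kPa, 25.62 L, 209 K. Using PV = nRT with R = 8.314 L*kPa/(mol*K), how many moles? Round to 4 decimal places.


PV = nRT, solve for n = PV / (RT).
PV = 438 * 25.62 = 11221.56
RT = 8.314 * 209 = 1737.626
n = 11221.56 / 1737.626
n = 6.45798348 mol, rounded to 4 dp:

6.4580 mol


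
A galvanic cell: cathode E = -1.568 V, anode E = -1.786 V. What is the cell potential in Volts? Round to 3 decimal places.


Standard cell potential: E_cell = E_cathode - E_anode.
E_cell = -1.568 - (-1.786)
E_cell = 0.218 V, rounded to 3 dp:

0.218 V


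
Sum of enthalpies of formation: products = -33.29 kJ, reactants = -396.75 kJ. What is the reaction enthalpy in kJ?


dH_rxn = sum(dH_f products) - sum(dH_f reactants)
dH_rxn = -33.29 - (-396.75)
dH_rxn = 363.46 kJ:

363.46 kJ


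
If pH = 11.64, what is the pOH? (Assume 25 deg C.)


At 25 deg C, pH + pOH = 14.
pOH = 14 - pH = 14 - 11.64
pOH = 2.36:

2.36


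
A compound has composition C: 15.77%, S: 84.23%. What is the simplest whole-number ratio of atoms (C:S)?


Assume 100 g of compound, divide each mass% by atomic mass to get moles, then normalize by the smallest to get a raw atom ratio.
Moles per 100 g: C: 15.77/12.011 = 1.313, S: 84.23/32.065 = 2.6269
Raw ratio (divide by min = 1.313): C: 1.0, S: 2.001
Multiply by 1 to clear fractions: C: 1.0 ~= 1, S: 2.001 ~= 2
Reduce by GCD to get the simplest whole-number ratio:

1:2


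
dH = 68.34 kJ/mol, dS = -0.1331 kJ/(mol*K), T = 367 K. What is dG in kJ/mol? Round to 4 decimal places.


Gibbs: dG = dH - T*dS (consistent units, dS already in kJ/(mol*K)).
T*dS = 367 * -0.1331 = -48.8477
dG = 68.34 - (-48.8477)
dG = 117.1877 kJ/mol, rounded to 4 dp:

117.1877 kJ/mol


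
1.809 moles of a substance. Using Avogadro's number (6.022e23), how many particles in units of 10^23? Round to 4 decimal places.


N = n * NA, then divide by 1e23 for the requested units.
N / 1e23 = n * 6.022
N / 1e23 = 1.809 * 6.022
N / 1e23 = 10.893798, rounded to 4 dp:

10.8938


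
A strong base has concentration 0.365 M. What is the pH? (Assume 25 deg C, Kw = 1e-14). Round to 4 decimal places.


A strong base dissociates completely, so [OH-] equals the given concentration.
pOH = -log10([OH-]) = -log10(0.365) = 0.437707
pH = 14 - pOH = 14 - 0.437707
pH = 13.562293, rounded to 4 dp:

13.5623


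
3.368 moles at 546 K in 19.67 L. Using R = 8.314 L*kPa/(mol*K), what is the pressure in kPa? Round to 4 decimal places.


PV = nRT, solve for P = nRT / V.
nRT = 3.368 * 8.314 * 546 = 15288.8474
P = 15288.8474 / 19.67
P = 777.26728012 kPa, rounded to 4 dp:

777.2673 kPa


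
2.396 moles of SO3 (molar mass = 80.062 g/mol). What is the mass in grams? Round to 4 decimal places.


mass = n * M
mass = 2.396 * 80.062
mass = 191.828552 g, rounded to 4 dp:

191.8286 g


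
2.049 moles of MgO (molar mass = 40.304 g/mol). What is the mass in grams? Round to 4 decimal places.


mass = n * M
mass = 2.049 * 40.304
mass = 82.582896 g, rounded to 4 dp:

82.5829 g


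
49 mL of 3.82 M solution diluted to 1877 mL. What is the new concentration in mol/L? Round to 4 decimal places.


Dilution: M1*V1 = M2*V2, solve for M2.
M2 = M1*V1 / V2
M2 = 3.82 * 49 / 1877
M2 = 187.18 / 1877
M2 = 0.09972296 mol/L, rounded to 4 dp:

0.0997 mol/L


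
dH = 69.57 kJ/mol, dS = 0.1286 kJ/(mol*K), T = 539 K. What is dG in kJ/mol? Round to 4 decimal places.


Gibbs: dG = dH - T*dS (consistent units, dS already in kJ/(mol*K)).
T*dS = 539 * 0.1286 = 69.3154
dG = 69.57 - (69.3154)
dG = 0.2546 kJ/mol, rounded to 4 dp:

0.2546 kJ/mol


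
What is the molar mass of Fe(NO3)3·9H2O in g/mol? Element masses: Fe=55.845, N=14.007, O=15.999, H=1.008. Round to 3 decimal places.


M = sum(count * atomic_mass) over atoms.
M = 1*55.845 + 3*14.007 + 18*15.999 + 18*1.008
M = 55.845 + 42.021 + 287.982 + 18.144
M = 403.992 g/mol, rounded to 3 dp:

403.992 g/mol


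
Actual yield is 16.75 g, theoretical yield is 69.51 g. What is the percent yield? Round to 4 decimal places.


% yield = 100 * actual / theoretical
% yield = 100 * 16.75 / 69.51
% yield = 24.09725219 %, rounded to 4 dp:

24.0973 %


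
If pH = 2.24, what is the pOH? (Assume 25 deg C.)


At 25 deg C, pH + pOH = 14.
pOH = 14 - pH = 14 - 2.24
pOH = 11.76:

11.76


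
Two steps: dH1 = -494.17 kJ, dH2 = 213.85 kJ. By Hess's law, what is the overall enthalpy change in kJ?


Hess's law: enthalpy is a state function, so add the step enthalpies.
dH_total = dH1 + dH2 = -494.17 + (213.85)
dH_total = -280.32 kJ:

-280.32 kJ


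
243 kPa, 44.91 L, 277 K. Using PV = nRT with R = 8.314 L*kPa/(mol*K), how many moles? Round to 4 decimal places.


PV = nRT, solve for n = PV / (RT).
PV = 243 * 44.91 = 10913.13
RT = 8.314 * 277 = 2302.978
n = 10913.13 / 2302.978
n = 4.73870354 mol, rounded to 4 dp:

4.7387 mol


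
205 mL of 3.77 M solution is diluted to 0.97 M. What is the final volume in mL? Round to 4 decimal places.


Dilution: M1*V1 = M2*V2, solve for V2.
V2 = M1*V1 / M2
V2 = 3.77 * 205 / 0.97
V2 = 772.85 / 0.97
V2 = 796.75257732 mL, rounded to 4 dp:

796.7526 mL


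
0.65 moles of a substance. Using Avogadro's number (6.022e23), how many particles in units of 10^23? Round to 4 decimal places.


N = n * NA, then divide by 1e23 for the requested units.
N / 1e23 = n * 6.022
N / 1e23 = 0.65 * 6.022
N / 1e23 = 3.9143, rounded to 4 dp:

3.9143


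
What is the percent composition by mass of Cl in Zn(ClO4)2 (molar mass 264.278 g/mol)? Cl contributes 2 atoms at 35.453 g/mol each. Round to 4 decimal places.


pct = 100 * (n_elem * M_elem) / M_total
mass_contribution = 2 * 35.453 = 70.906 g/mol
pct = 100 * 70.906 / 264.278
pct = 26.83008045 %, rounded to 4 dp:

26.8301 %


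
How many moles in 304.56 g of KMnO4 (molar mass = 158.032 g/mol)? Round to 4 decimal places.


n = mass / M
n = 304.56 / 158.032
n = 1.92720462 mol, rounded to 4 dp:

1.9272 mol


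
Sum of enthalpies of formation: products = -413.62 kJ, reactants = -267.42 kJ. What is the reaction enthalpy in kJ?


dH_rxn = sum(dH_f products) - sum(dH_f reactants)
dH_rxn = -413.62 - (-267.42)
dH_rxn = -146.2 kJ:

-146.20 kJ


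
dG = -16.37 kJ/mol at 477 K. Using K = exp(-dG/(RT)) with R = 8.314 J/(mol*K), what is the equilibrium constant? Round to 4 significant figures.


dG is in kJ/mol; multiply by 1000 to match R in J/(mol*K).
RT = 8.314 * 477 = 3965.778 J/mol
exponent = -dG*1000 / (RT) = -(-16.37*1000) / 3965.778 = 4.12781553
K = exp(4.12781553)
K = 62.042245, rounded to 4 significant figures:

62.04


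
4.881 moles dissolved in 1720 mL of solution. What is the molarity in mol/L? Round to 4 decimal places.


Convert volume to liters: V_L = V_mL / 1000.
V_L = 1720 / 1000 = 1.72 L
M = n / V_L = 4.881 / 1.72
M = 2.8377907 mol/L, rounded to 4 dp:

2.8378 mol/L


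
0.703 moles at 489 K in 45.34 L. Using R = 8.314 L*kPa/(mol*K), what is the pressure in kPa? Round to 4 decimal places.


PV = nRT, solve for P = nRT / V.
nRT = 0.703 * 8.314 * 489 = 2858.0788
P = 2858.0788 / 45.34
P = 63.0365858 kPa, rounded to 4 dp:

63.0366 kPa


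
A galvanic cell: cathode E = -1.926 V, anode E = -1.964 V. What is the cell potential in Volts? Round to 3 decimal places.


Standard cell potential: E_cell = E_cathode - E_anode.
E_cell = -1.926 - (-1.964)
E_cell = 0.038 V, rounded to 3 dp:

0.038 V


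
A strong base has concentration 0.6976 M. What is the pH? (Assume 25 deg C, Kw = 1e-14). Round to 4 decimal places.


A strong base dissociates completely, so [OH-] equals the given concentration.
pOH = -log10([OH-]) = -log10(0.6976) = 0.156394
pH = 14 - pOH = 14 - 0.156394
pH = 13.843606, rounded to 4 dp:

13.8436


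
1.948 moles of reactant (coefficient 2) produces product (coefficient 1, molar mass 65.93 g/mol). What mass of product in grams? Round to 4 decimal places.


Use the coefficient ratio to convert reactant moles to product moles, then multiply by the product's molar mass.
moles_P = moles_R * (coeff_P / coeff_R) = 1.948 * (1/2) = 0.974
mass_P = moles_P * M_P = 0.974 * 65.93
mass_P = 64.21582 g, rounded to 4 dp:

64.2158 g


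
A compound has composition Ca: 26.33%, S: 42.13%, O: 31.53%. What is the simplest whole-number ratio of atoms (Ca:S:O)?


Assume 100 g of compound, divide each mass% by atomic mass to get moles, then normalize by the smallest to get a raw atom ratio.
Moles per 100 g: Ca: 26.33/40.078 = 0.657, S: 42.13/32.065 = 1.3139, O: 31.53/15.999 = 1.9707
Raw ratio (divide by min = 0.657): Ca: 1.0, S: 2.0, O: 3.0
Multiply by 1 to clear fractions: Ca: 1.0 ~= 1, S: 2.0 ~= 2, O: 3.0 ~= 3
Reduce by GCD to get the simplest whole-number ratio:

1:2:3


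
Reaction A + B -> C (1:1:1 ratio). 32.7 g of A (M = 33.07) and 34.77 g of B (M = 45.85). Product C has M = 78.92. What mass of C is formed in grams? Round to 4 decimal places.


Find moles of each reactant; the smaller value is the limiting reagent in a 1:1:1 reaction, so moles_C equals moles of the limiter.
n_A = mass_A / M_A = 32.7 / 33.07 = 0.988812 mol
n_B = mass_B / M_B = 34.77 / 45.85 = 0.758342 mol
Limiting reagent: B (smaller), n_limiting = 0.758342 mol
mass_C = n_limiting * M_C = 0.758342 * 78.92
mass_C = 59.84835064 g, rounded to 4 dp:

59.8484 g


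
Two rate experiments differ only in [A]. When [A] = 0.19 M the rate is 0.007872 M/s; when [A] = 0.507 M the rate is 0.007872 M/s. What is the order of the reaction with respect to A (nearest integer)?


Rate is proportional to [A]^n, so rate2/rate1 = ([A]2/[A]1)^n. Take logs to solve for n.
rate2/rate1 = 0.007872 / 0.007872 = 1.0
[A]2/[A]1 = 0.507 / 0.19 = 2.6684
n = ln(1.0) / ln(2.6684) = 0.0
Nearest integer order:

0


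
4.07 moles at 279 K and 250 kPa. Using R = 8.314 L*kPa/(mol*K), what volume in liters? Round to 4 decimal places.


PV = nRT, solve for V = nRT / P.
nRT = 4.07 * 8.314 * 279 = 9440.7964
V = 9440.7964 / 250
V = 37.7631856 L, rounded to 4 dp:

37.7632 L


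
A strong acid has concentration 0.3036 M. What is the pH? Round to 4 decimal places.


A strong acid dissociates completely, so [H+] equals the given concentration.
pH = -log10([H+]) = -log10(0.3036)
pH = 0.51769823, rounded to 4 dp:

0.5177


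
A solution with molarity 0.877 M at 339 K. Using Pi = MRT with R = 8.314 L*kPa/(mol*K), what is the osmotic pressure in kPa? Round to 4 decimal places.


Osmotic pressure (van't Hoff): Pi = M*R*T.
RT = 8.314 * 339 = 2818.446
Pi = 0.877 * 2818.446
Pi = 2471.777142 kPa, rounded to 4 dp:

2471.7771 kPa


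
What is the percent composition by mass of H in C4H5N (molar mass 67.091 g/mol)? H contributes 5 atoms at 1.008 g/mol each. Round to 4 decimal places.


pct = 100 * (n_elem * M_elem) / M_total
mass_contribution = 5 * 1.008 = 5.04 g/mol
pct = 100 * 5.04 / 67.091
pct = 7.51218494 %, rounded to 4 dp:

7.5122 %


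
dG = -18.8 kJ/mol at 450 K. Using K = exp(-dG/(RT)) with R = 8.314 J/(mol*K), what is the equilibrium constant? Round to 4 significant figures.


dG is in kJ/mol; multiply by 1000 to match R in J/(mol*K).
RT = 8.314 * 450 = 3741.3 J/mol
exponent = -dG*1000 / (RT) = -(-18.8*1000) / 3741.3 = 5.02499131
K = exp(5.02499131)
K = 152.16893, rounded to 4 significant figures:

152.2


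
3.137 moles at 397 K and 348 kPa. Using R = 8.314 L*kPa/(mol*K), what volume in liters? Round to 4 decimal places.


PV = nRT, solve for V = nRT / P.
nRT = 3.137 * 8.314 * 397 = 10354.1641
V = 10354.1641 / 348
V = 29.75334511 L, rounded to 4 dp:

29.7533 L


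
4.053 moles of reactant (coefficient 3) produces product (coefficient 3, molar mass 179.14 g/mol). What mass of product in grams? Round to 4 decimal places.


Use the coefficient ratio to convert reactant moles to product moles, then multiply by the product's molar mass.
moles_P = moles_R * (coeff_P / coeff_R) = 4.053 * (3/3) = 4.053
mass_P = moles_P * M_P = 4.053 * 179.14
mass_P = 726.05442 g, rounded to 4 dp:

726.0544 g


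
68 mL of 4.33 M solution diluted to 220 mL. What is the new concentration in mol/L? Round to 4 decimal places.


Dilution: M1*V1 = M2*V2, solve for M2.
M2 = M1*V1 / V2
M2 = 4.33 * 68 / 220
M2 = 294.44 / 220
M2 = 1.33836364 mol/L, rounded to 4 dp:

1.3384 mol/L


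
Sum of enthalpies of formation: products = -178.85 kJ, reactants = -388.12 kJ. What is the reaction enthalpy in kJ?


dH_rxn = sum(dH_f products) - sum(dH_f reactants)
dH_rxn = -178.85 - (-388.12)
dH_rxn = 209.27 kJ:

209.27 kJ


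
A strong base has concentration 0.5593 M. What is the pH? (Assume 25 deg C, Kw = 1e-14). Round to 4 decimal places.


A strong base dissociates completely, so [OH-] equals the given concentration.
pOH = -log10([OH-]) = -log10(0.5593) = 0.252355
pH = 14 - pOH = 14 - 0.252355
pH = 13.747645, rounded to 4 dp:

13.7476


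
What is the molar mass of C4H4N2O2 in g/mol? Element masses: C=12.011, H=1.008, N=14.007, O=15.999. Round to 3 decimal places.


M = sum(count * atomic_mass) over atoms.
M = 4*12.011 + 4*1.008 + 2*14.007 + 2*15.999
M = 48.044 + 4.032 + 28.014 + 31.998
M = 112.088 g/mol, rounded to 3 dp:

112.088 g/mol


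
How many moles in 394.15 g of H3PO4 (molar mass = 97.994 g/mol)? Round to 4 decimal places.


n = mass / M
n = 394.15 / 97.994
n = 4.02218503 mol, rounded to 4 dp:

4.0222 mol
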